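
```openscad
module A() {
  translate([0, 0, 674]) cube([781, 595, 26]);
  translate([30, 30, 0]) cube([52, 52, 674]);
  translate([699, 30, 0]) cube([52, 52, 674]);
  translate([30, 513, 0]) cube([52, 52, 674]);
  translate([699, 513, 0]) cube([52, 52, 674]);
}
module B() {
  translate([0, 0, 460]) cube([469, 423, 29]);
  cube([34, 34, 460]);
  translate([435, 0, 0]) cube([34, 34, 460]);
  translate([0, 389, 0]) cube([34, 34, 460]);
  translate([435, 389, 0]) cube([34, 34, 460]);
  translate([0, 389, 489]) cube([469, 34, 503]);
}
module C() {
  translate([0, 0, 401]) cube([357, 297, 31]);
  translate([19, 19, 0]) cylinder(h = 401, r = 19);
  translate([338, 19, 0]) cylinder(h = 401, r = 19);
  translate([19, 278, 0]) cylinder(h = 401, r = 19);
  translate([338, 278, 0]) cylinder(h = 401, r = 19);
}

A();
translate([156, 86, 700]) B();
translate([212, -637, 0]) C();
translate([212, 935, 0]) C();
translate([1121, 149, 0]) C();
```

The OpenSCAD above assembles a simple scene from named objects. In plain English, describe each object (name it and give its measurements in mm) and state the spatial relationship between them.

A is a table with a 781×595 mm rectangular top, 26 mm thick, top surface at z = 700 mm, supported by four 52×52 mm square legs, each inset 30 mm from the nearest pair of top edges, running from the floor.

B is a chair: 469×423 mm seat, 29 mm thick, top at z = 489 mm, on four 34 mm square corner legs flush with the seat edges. A 34 mm thick backrest slab spans the full seat width, extending 503 mm above the seat top, its back face flush with the seat's +y edge.

C is a four-legged stool. The seat is a 357×297×31 mm slab whose top surface is at z = 432 mm; four round legs, each 38 mm in diameter, run from the floor (z = 0) to the underside of the seat, each leg's axis is inset half a diameter from the nearest pair of seat edges (so the leg's bounding box is flush with the corner).

The chair is on top of the table, centred. Three stools sit around the table at the −y, +y, +x sides.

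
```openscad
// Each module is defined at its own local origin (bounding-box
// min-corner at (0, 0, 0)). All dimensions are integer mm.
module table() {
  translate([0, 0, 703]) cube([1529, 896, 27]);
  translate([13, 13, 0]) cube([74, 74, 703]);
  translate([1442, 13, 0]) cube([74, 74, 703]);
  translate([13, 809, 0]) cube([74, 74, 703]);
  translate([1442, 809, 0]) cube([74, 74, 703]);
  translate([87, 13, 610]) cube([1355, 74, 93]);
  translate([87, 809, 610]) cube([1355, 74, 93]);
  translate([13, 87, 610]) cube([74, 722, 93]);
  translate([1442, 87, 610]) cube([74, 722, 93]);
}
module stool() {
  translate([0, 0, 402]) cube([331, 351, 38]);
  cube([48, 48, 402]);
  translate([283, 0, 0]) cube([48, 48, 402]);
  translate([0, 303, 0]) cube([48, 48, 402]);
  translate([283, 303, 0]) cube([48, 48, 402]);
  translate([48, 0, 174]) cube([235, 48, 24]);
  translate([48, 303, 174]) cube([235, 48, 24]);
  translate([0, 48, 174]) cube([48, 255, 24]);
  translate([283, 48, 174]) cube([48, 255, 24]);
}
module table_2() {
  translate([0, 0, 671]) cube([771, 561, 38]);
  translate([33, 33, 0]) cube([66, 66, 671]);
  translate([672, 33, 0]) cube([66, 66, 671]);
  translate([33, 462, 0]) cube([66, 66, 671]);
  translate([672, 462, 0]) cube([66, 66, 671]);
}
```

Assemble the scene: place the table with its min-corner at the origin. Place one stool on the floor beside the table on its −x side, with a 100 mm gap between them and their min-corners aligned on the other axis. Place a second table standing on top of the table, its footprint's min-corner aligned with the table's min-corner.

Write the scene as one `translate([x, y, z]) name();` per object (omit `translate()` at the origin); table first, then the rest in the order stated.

table();
translate([-431, 0, 0]) stool();
translate([0, 0, 730]) table_2();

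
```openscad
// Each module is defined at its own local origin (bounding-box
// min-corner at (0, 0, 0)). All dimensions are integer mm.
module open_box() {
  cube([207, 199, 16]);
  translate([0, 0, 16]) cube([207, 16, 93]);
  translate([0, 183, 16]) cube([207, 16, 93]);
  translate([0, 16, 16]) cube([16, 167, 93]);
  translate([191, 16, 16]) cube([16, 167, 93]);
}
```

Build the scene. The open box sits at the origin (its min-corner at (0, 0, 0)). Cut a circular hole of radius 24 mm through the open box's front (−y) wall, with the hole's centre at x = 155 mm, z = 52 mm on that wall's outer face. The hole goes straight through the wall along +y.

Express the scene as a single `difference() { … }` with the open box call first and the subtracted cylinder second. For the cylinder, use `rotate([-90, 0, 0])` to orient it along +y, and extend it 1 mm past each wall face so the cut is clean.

difference() {
  open_box();
  translate([155, -1, 52]) rotate([-90, 0, 0]) cylinder(h = 18, r = 24);
}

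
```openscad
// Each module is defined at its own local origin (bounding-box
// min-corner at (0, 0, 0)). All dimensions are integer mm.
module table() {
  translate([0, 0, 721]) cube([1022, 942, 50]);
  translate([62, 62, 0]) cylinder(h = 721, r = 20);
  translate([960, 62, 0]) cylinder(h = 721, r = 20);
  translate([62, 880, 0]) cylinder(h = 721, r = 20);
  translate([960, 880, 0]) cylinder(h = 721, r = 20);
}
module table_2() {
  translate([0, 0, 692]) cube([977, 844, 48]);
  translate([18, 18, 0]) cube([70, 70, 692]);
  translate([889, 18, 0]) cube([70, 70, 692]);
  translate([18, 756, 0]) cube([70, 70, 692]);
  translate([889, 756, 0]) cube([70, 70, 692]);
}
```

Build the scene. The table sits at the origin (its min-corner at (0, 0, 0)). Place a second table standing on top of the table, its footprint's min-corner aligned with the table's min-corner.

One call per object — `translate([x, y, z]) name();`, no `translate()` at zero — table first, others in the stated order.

table();
translate([0, 0, 771]) table_2();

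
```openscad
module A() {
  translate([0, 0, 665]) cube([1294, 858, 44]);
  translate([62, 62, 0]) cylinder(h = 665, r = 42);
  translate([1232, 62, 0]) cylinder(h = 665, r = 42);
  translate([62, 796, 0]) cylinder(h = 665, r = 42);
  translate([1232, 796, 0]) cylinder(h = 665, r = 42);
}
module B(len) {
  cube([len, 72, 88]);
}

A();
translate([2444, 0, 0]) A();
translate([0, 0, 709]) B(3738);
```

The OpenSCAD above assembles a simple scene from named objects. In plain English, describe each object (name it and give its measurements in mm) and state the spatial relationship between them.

A is a table: top 1294 mm (x) × 858 mm (y), 44 mm thick, upper face at z = 709 mm, on four round legs of 84 mm diameter, each leg's bounding box inset 20 mm from the nearest pair of top edges, running from z = 0 to the bottom of the top.

B is a rectangular beam 3738 mm long (x), 72 mm deep (y), 88 mm thick (z).

The beam spans the tops of two tables placed 1150 mm apart, resting at z = 709 mm.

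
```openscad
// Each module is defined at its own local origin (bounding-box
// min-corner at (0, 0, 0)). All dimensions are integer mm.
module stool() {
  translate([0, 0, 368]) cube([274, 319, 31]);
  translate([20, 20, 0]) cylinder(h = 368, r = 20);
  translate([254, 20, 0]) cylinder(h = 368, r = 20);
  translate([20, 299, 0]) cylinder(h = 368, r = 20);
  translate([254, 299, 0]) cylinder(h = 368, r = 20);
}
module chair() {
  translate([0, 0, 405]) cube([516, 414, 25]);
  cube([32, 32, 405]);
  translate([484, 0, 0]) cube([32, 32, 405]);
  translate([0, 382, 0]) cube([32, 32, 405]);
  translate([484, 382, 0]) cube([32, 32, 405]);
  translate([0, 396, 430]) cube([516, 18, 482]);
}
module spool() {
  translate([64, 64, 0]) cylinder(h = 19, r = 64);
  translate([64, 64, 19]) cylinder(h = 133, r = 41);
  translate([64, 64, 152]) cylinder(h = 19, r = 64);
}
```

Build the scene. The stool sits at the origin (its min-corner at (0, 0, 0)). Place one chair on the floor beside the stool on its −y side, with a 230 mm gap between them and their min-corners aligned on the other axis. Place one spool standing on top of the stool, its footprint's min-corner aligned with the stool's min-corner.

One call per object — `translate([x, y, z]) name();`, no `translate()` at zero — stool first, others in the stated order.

stool();
translate([0, -644, 0]) chair();
translate([0, 0, 399]) spool();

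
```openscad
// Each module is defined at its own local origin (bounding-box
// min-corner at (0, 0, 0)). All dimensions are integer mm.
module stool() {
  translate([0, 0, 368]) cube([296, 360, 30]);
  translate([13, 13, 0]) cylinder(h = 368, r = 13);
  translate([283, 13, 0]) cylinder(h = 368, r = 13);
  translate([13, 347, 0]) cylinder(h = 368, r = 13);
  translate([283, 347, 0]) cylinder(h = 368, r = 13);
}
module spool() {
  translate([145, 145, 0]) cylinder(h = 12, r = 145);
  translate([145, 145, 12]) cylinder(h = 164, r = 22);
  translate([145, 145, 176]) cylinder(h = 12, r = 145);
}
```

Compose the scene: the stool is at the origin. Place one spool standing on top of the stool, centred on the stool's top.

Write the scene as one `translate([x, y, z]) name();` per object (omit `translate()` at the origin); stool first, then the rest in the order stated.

stool();
translate([3, 35, 398]) spool();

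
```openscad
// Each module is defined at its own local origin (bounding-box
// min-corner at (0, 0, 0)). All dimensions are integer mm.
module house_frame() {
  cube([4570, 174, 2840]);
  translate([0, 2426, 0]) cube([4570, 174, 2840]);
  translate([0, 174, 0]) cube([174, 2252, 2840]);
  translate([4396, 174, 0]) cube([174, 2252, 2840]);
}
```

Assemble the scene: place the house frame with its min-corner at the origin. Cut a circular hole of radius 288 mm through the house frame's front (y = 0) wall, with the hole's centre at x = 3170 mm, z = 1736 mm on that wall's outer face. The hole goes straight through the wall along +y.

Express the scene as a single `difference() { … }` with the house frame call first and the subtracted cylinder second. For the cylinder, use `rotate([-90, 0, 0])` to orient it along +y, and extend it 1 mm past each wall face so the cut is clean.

difference() {
  house_frame();
  translate([3170, -1, 1736]) rotate([-90, 0, 0]) cylinder(h = 176, r = 288);
}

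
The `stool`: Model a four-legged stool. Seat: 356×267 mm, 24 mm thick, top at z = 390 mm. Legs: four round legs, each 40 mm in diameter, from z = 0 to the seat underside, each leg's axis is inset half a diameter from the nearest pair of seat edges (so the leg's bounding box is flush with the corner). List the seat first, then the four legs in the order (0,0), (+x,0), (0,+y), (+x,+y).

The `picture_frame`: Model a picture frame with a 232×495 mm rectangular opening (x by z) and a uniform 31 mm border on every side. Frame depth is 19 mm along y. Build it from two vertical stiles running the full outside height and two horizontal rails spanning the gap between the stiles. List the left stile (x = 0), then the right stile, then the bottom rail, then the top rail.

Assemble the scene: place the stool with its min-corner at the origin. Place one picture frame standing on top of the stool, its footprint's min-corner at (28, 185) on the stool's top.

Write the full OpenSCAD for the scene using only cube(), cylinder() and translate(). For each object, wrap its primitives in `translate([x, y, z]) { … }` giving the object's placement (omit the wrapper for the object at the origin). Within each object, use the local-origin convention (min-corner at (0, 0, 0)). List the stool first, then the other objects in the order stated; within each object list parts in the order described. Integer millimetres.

translate([0, 0, 366]) cube([356, 267, 24]);
translate([20, 20, 0]) cylinder(h = 366, r = 20);
translate([336, 20, 0]) cylinder(h = 366, r = 20);
translate([20, 247, 0]) cylinder(h = 366, r = 20);
translate([336, 247, 0]) cylinder(h = 366, r = 20);
translate([28, 185, 390]) {
  cube([31, 19, 557]);
  translate([263, 0, 0]) cube([31, 19, 557]);
  translate([31, 0, 0]) cube([232, 19, 31]);
  translate([31, 0, 526]) cube([232, 19, 31]);
}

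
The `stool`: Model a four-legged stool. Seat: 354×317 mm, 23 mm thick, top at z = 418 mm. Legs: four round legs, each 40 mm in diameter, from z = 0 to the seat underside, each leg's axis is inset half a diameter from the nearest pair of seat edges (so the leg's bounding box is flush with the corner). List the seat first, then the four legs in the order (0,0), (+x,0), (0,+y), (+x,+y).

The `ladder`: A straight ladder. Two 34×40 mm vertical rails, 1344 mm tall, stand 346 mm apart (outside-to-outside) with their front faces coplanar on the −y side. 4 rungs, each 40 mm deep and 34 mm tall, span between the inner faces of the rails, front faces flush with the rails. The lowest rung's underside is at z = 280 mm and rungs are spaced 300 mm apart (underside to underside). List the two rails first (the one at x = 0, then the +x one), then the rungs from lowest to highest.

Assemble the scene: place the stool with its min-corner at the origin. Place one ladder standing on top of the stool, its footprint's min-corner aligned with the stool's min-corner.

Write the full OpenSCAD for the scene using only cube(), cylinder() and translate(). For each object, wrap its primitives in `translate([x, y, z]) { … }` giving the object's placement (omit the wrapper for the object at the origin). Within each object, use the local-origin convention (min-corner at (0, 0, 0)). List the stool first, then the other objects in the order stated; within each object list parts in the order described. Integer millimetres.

translate([0, 0, 395]) cube([354, 317, 23]);
translate([20, 20, 0]) cylinder(h = 395, r = 20);
translate([334, 20, 0]) cylinder(h = 395, r = 20);
translate([20, 297, 0]) cylinder(h = 395, r = 20);
translate([334, 297, 0]) cylinder(h = 395, r = 20);
translate([0, 0, 418]) {
  cube([34, 40, 1344]);
  translate([312, 0, 0]) cube([34, 40, 1344]);
  translate([34, 0, 280]) cube([278, 40, 34]);
  translate([34, 0, 580]) cube([278, 40, 34]);
  translate([34, 0, 880]) cube([278, 40, 34]);
  translate([34, 0, 1180]) cube([278, 40, 34]);
}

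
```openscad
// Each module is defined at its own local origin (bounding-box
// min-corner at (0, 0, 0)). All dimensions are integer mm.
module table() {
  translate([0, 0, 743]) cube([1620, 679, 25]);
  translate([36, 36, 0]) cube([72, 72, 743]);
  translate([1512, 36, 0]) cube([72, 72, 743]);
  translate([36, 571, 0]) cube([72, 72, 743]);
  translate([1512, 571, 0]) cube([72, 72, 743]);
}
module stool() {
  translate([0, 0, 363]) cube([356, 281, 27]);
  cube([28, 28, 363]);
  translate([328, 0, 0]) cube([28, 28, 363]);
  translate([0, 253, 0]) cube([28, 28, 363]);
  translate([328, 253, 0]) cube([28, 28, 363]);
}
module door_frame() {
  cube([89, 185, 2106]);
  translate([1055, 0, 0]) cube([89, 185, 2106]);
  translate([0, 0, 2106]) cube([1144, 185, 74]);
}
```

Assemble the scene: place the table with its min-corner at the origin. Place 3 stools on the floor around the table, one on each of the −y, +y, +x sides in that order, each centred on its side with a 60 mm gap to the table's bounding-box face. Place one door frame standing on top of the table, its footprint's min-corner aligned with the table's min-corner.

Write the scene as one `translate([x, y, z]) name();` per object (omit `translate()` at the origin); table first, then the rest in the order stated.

table();
translate([632, -341, 0]) stool();
translate([632, 739, 0]) stool();
translate([1680, 199, 0]) stool();
translate([0, 0, 768]) door_frame();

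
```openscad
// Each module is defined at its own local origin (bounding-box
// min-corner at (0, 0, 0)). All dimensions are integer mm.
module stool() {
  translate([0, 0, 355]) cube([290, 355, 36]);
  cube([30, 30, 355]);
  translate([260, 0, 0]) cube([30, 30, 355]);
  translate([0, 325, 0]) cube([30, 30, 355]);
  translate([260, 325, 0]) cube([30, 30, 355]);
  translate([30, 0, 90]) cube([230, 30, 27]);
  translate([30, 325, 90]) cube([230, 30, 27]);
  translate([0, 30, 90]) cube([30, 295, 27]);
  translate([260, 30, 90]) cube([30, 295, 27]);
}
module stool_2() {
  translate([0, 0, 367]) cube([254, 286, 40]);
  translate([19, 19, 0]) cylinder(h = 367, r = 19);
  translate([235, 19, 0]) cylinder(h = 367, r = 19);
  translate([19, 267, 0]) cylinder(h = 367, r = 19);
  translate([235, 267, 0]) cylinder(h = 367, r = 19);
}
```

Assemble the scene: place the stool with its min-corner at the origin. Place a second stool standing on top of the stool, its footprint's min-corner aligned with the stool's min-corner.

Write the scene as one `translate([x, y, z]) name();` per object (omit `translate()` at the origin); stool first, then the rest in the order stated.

stool();
translate([0, 0, 391]) stool_2();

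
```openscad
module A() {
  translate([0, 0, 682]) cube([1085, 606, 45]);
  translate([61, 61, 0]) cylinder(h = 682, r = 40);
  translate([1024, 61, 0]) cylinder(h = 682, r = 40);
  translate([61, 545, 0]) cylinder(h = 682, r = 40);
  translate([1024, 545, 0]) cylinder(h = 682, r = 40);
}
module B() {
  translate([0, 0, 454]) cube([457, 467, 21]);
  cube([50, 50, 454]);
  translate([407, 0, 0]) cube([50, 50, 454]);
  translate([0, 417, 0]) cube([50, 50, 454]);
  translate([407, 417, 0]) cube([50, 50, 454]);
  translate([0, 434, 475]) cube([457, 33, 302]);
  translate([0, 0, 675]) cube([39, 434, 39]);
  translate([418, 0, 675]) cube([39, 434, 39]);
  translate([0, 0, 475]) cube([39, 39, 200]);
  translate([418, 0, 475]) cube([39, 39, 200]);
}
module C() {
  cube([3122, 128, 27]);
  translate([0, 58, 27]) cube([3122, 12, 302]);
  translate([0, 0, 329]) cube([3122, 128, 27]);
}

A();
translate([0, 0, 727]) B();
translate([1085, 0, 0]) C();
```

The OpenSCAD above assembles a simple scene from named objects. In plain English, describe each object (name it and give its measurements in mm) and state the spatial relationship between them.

A is a rectangular dining table. The top is 1085×606×45 mm with its upper surface at z = 727 mm. It stands on four round legs of 80 mm diameter, each leg's bounding box inset 21 mm from the nearest pair of top edges, running from the floor to the underside of the top.

B is a chair: 457×467 mm seat, 21 mm thick, top at z = 475 mm, on four 50 mm square corner legs flush with the seat edges. A 33 mm thick backrest slab spans the full seat width, extending 302 mm above the seat top, its back face flush with the seat's +y edge. Two armrests of 39×39 mm section run along each side from the seat's front edge to the front of the backrest, top faces 239 mm above the seat top and outer faces flush with the seat's x-edges; a 39×39 mm post under the front of each armrest stands on the seat at the front corner.

C is an I-beam lying along x, 3122 mm long. Overall section height 356 mm. Two flanges 128 mm wide (y) and 27 mm thick, one on the floor and one at the top; a web 12 mm thick runs between them, centred on the flange width.

The chair is on top of the table. The I-beam is against the table's +x side, with their −y faces flush.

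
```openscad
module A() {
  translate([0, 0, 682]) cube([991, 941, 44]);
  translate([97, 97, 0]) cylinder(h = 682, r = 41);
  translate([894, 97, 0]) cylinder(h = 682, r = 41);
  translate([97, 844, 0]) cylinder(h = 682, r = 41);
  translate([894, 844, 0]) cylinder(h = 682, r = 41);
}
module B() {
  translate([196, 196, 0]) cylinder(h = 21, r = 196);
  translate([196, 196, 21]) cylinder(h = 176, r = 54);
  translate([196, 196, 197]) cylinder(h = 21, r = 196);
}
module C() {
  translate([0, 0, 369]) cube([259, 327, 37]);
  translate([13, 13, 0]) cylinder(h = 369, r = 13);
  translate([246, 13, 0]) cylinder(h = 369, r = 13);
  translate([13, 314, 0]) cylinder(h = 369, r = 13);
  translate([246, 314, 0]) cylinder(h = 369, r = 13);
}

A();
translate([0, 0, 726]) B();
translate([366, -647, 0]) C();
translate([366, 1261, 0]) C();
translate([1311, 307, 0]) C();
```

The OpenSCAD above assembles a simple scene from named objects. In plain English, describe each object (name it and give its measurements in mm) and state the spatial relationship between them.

A is a rectangular dining table. The top is 991×941×44 mm with its upper surface at z = 726 mm. It stands on four round legs of 82 mm diameter, each leg's bounding box inset 56 mm from the nearest pair of top edges, running from the floor to the underside of the top.

B is a spool: two coaxial disc flanges of radius 196 mm and thickness 21 mm, joined by a core cylinder of radius 54 mm and height 176 mm. The lower flange rests on z = 0 and the three cylinders share a vertical axis.

C is a simple wooden stool: a rectangular seat 259 mm (x) by 327 mm (y), 37 mm thick, top face at z = 406 mm, on four round legs, each 26 mm in diameter. The legs rest on z = 0, each leg's axis is inset half a diameter from the nearest pair of seat edges (so the leg's bounding box is flush with the corner).

The spool is on top of the table. Three stools sit around the table at the −y, +y, +x sides.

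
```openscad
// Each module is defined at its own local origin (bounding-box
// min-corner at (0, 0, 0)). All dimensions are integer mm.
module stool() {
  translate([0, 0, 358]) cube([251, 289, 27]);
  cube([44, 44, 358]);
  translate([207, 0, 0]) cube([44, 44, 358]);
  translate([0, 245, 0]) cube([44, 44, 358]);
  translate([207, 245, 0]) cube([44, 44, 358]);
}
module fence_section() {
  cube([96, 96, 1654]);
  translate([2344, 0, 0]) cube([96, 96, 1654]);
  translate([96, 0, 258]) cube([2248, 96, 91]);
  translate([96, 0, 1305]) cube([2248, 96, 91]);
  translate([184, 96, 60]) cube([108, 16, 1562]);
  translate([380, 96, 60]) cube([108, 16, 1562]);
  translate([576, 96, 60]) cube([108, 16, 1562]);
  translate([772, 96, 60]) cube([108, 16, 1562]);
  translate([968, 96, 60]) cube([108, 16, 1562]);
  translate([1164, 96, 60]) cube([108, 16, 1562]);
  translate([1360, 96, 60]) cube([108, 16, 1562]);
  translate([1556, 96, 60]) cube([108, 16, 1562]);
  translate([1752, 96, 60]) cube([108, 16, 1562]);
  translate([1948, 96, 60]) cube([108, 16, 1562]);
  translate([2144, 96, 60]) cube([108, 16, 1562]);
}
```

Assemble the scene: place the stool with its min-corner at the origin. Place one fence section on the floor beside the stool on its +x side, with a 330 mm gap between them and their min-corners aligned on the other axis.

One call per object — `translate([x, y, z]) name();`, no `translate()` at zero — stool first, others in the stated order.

stool();
translate([581, 0, 0]) fence_section();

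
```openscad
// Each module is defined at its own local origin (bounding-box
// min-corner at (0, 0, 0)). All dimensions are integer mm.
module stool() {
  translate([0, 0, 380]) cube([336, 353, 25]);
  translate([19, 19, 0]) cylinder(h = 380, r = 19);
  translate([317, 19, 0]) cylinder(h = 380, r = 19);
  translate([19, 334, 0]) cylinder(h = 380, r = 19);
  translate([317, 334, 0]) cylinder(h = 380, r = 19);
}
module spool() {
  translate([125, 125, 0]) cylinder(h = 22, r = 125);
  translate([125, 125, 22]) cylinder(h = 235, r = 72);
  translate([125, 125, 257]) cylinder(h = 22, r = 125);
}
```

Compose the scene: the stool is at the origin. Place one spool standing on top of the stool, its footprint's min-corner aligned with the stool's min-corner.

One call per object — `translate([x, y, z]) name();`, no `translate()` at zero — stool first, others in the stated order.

stool();
translate([0, 0, 405]) spool();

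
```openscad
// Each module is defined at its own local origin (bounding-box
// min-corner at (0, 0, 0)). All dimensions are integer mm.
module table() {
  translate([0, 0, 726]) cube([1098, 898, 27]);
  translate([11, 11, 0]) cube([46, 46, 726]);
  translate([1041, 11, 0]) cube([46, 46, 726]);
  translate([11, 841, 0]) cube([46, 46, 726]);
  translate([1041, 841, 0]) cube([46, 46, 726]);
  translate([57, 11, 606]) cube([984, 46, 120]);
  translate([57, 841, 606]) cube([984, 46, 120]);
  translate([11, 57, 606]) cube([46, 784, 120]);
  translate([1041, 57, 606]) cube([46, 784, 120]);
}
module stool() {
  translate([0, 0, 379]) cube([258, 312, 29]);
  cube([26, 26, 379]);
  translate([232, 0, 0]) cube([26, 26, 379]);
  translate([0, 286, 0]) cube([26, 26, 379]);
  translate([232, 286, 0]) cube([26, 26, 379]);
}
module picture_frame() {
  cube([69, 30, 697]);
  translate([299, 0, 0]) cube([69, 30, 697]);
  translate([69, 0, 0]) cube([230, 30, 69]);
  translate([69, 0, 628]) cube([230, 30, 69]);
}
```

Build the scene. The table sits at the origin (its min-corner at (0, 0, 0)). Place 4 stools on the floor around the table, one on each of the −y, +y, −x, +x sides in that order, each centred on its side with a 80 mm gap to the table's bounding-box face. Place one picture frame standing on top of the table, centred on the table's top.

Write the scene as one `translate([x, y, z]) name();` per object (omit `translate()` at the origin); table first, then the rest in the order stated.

table();
translate([420, -392, 0]) stool();
translate([420, 978, 0]) stool();
translate([-338, 293, 0]) stool();
translate([1178, 293, 0]) stool();
translate([365, 434, 753]) picture_frame();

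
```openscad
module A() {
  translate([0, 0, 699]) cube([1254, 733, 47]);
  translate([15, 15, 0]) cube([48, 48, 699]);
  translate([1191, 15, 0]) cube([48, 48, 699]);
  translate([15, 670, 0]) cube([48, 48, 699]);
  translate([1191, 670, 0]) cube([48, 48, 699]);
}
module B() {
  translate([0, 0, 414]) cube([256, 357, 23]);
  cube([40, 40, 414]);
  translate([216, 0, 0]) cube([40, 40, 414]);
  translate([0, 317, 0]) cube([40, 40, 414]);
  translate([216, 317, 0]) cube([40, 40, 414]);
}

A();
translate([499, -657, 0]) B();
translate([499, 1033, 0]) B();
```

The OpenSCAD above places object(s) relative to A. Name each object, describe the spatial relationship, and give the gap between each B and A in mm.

A is a table. B is a stool. Two stools sit around the table at the −y, +y sides. The gap between each stool and the table is 300 mm.

Each stool's nearest face is 300 mm from the table's bounding box.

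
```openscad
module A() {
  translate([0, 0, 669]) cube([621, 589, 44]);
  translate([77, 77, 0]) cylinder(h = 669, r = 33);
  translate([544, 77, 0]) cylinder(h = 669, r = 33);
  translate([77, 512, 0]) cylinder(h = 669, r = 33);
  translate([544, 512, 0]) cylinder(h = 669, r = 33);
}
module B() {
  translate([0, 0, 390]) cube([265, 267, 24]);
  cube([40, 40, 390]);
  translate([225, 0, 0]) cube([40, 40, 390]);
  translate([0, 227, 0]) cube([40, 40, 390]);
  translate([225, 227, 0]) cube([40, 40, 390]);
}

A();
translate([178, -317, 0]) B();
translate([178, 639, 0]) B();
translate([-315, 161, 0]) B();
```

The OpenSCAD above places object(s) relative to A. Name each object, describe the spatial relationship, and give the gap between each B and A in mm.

Each stool's nearest face is 50 mm from the table's bounding box.

A is a table. B is a stool. Three stools sit around the table at the −y, +y, −x sides. The gap between each stool and the table is 50 mm.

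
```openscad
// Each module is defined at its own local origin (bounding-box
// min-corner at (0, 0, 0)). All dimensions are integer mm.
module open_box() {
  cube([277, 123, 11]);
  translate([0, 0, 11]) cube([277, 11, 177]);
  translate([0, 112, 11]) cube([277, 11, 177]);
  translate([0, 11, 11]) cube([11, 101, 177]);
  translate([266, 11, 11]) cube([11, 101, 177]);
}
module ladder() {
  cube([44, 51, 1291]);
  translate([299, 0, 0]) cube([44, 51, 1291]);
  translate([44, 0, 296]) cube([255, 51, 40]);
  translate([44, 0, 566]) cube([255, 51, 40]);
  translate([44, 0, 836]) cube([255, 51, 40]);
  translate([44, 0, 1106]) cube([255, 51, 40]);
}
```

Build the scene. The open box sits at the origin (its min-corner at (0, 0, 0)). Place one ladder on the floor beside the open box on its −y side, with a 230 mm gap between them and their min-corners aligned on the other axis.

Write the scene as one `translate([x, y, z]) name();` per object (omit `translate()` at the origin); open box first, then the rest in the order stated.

open_box();
translate([0, -281, 0]) ladder();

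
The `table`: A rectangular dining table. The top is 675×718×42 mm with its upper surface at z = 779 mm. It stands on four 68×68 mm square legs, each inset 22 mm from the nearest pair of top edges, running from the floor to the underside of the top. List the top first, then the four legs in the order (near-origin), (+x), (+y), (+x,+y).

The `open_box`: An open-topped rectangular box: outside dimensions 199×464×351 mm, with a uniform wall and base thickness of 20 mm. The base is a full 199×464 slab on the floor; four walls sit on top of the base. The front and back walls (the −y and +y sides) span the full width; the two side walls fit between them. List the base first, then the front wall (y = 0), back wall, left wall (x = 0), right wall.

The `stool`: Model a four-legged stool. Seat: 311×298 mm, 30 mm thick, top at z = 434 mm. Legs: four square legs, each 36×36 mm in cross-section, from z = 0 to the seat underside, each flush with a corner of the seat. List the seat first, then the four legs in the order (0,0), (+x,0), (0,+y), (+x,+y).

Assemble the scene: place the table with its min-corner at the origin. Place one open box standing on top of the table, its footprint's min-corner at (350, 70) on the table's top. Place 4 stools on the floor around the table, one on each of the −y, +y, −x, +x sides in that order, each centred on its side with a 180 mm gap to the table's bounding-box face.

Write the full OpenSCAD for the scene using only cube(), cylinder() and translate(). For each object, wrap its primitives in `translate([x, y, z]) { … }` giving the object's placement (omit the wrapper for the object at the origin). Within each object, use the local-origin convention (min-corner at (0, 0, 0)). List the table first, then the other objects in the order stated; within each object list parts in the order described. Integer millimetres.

translate([0, 0, 737]) cube([675, 718, 42]);
translate([22, 22, 0]) cube([68, 68, 737]);
translate([585, 22, 0]) cube([68, 68, 737]);
translate([22, 628, 0]) cube([68, 68, 737]);
translate([585, 628, 0]) cube([68, 68, 737]);
translate([350, 70, 779]) {
  cube([199, 464, 20]);
  translate([0, 0, 20]) cube([199, 20, 331]);
  translate([0, 444, 20]) cube([199, 20, 331]);
  translate([0, 20, 20]) cube([20, 424, 331]);
  translate([179, 20, 20]) cube([20, 424, 331]);
}
translate([182, -478, 0]) {
  translate([0, 0, 404]) cube([311, 298, 30]);
  cube([36, 36, 404]);
  translate([275, 0, 0]) cube([36, 36, 404]);
  translate([0, 262, 0]) cube([36, 36, 404]);
  translate([275, 262, 0]) cube([36, 36, 404]);
}
translate([182, 898, 0]) {
  translate([0, 0, 404]) cube([311, 298, 30]);
  cube([36, 36, 404]);
  translate([275, 0, 0]) cube([36, 36, 404]);
  translate([0, 262, 0]) cube([36, 36, 404]);
  translate([275, 262, 0]) cube([36, 36, 404]);
}
translate([-491, 210, 0]) {
  translate([0, 0, 404]) cube([311, 298, 30]);
  cube([36, 36, 404]);
  translate([275, 0, 0]) cube([36, 36, 404]);
  translate([0, 262, 0]) cube([36, 36, 404]);
  translate([275, 262, 0]) cube([36, 36, 404]);
}
translate([855, 210, 0]) {
  translate([0, 0, 404]) cube([311, 298, 30]);
  cube([36, 36, 404]);
  translate([275, 0, 0]) cube([36, 36, 404]);
  translate([0, 262, 0]) cube([36, 36, 404]);
  translate([275, 262, 0]) cube([36, 36, 404]);
}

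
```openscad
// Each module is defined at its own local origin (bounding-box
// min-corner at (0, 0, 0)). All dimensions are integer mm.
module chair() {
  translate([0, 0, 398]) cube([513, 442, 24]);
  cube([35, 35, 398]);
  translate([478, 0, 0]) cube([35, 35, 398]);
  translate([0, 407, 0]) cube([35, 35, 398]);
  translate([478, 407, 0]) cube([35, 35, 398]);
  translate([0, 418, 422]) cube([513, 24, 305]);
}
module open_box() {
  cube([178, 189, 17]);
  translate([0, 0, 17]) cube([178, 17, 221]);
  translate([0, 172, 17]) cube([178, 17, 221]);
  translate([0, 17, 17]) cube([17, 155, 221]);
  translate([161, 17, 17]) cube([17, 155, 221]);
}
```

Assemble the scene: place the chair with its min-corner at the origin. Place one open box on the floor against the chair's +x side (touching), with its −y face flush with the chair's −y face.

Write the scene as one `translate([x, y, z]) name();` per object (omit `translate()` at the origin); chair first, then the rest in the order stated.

chair();
translate([513, 0, 0]) open_box();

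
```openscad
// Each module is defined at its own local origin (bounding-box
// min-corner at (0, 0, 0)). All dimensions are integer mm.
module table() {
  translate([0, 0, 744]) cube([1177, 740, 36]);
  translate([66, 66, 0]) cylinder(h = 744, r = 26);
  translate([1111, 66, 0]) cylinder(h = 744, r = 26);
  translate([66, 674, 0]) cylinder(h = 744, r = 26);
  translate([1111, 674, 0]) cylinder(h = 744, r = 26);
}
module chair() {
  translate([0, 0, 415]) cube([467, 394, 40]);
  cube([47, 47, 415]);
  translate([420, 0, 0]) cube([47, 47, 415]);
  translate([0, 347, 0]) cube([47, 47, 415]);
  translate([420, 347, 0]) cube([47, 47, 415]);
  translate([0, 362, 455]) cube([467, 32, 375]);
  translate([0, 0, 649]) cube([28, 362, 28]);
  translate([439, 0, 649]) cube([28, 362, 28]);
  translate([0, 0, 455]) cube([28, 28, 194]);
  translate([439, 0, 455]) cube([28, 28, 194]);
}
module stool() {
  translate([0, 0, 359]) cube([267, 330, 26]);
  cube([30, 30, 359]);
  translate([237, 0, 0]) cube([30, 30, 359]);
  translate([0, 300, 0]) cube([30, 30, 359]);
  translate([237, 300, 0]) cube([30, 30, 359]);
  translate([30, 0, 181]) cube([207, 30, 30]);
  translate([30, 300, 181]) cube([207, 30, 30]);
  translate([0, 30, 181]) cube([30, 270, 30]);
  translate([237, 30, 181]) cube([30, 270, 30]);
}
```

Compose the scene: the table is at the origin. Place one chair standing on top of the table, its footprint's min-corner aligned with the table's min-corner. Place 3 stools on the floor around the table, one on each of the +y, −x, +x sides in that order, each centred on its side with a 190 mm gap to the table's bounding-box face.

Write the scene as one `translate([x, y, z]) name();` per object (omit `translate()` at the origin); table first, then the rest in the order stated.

table();
translate([0, 0, 780]) chair();
translate([455, 930, 0]) stool();
translate([-457, 205, 0]) stool();
translate([1367, 205, 0]) stool();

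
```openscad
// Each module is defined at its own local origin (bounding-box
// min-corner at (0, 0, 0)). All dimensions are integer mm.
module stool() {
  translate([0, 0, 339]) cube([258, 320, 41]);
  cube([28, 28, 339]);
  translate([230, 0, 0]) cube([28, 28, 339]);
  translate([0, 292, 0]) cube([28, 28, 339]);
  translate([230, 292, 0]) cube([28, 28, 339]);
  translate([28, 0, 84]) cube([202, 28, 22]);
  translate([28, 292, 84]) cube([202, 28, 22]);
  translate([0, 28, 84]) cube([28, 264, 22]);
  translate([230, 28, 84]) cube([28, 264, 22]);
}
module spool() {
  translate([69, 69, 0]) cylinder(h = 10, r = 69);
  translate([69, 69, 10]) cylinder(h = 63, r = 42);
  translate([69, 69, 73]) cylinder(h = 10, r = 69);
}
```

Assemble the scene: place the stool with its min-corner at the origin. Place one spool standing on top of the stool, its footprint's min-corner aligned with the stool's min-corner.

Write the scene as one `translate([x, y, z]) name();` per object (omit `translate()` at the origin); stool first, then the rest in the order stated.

stool();
translate([0, 0, 380]) spool();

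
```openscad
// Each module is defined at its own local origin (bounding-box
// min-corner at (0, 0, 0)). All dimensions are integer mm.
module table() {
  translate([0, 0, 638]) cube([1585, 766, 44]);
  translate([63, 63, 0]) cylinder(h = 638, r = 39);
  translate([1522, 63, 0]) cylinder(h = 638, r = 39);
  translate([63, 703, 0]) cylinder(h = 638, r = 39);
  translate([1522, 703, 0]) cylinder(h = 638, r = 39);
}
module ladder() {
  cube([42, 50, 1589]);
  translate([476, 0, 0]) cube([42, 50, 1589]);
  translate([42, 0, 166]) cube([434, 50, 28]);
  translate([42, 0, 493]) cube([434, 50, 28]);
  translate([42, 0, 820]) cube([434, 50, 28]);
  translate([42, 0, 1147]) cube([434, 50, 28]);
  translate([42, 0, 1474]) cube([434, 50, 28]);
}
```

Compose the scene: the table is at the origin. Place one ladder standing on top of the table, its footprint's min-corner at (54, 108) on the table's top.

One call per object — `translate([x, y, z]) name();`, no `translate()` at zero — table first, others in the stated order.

table();
translate([54, 108, 682]) ladder();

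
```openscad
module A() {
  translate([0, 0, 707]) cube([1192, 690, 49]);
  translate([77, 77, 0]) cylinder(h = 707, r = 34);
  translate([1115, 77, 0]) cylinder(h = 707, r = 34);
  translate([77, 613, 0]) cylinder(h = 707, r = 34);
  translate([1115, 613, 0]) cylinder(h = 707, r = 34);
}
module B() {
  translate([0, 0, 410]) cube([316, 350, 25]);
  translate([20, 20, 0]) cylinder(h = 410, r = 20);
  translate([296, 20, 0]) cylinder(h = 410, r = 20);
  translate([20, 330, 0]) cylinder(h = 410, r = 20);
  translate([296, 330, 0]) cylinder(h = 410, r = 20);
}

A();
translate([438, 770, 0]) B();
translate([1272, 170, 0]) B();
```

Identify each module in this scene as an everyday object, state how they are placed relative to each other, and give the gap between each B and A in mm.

A is a table. B is a stool. Two stools sit around the table at the +y, +x sides. The gap between each stool and the table is 80 mm.

Each stool's nearest face is 80 mm from the table's bounding box.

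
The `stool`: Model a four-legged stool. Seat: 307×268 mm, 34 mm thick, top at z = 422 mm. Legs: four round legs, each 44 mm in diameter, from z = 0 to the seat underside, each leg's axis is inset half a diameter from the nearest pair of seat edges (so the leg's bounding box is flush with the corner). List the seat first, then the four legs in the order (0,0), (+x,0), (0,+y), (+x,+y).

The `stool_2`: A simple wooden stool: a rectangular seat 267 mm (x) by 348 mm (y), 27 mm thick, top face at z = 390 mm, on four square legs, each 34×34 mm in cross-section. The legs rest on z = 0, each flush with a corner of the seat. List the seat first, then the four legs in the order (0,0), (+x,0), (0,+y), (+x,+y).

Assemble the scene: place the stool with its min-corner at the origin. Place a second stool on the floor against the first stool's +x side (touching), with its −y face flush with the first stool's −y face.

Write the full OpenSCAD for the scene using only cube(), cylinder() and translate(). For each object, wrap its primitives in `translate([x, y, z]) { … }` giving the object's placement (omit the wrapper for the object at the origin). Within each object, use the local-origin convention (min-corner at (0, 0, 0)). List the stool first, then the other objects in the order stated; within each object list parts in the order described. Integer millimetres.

translate([0, 0, 388]) cube([307, 268, 34]);
translate([22, 22, 0]) cylinder(h = 388, r = 22);
translate([285, 22, 0]) cylinder(h = 388, r = 22);
translate([22, 246, 0]) cylinder(h = 388, r = 22);
translate([285, 246, 0]) cylinder(h = 388, r = 22);
translate([307, 0, 0]) {
  translate([0, 0, 363]) cube([267, 348, 27]);
  cube([34, 34, 363]);
  translate([233, 0, 0]) cube([34, 34, 363]);
  translate([0, 314, 0]) cube([34, 34, 363]);
  translate([233, 314, 0]) cube([34, 34, 363]);
}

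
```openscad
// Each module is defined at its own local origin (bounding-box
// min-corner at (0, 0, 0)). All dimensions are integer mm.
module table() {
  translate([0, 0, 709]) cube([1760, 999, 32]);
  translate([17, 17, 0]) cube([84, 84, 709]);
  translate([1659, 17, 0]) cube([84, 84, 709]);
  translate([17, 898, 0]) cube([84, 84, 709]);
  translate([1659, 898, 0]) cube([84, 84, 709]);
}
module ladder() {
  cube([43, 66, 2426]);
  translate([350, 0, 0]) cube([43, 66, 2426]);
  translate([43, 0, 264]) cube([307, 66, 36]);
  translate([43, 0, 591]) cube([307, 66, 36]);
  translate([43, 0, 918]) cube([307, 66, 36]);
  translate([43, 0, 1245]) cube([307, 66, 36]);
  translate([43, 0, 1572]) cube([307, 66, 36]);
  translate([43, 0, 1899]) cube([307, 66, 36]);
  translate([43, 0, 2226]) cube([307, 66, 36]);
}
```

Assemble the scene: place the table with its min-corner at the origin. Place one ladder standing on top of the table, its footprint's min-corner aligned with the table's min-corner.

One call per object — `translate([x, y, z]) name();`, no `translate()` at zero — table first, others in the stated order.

table();
translate([0, 0, 741]) ladder();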